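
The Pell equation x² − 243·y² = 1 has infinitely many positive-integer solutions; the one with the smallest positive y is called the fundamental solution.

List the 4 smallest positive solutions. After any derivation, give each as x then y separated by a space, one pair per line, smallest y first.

d=243: √d = [15; 1,1,2,3,15,3,2,1,1,30] (ℓ=10, even), read p_9/q_9
a_0=15:  p_0=15·1+0=15,  q_0=15·0+1=1
…
a_2=1:  p_2=1·16+15=31,  q_2=1·1+1=2
a_3=2:  p_3=2·31+16=78,  q_3=2·2+1=5
a_4=3:  p_4=3·78+31=265,  q_4=3·5+2=17
…
a_7=2:  p_7=2·12424+4053=28901,  q_7=2·797+260=1854
a_8=1:  p_8=1·28901+12424=41325,  q_8=1·1854+797=2651
a_9=1:  p_9=1·41325+28901=70226,  q_9=1·2651+1854=4505
→ (70226, 4505).  Check: 70226²=4931691076, 243·4505²=4931691075, difference 1.
k=2:  x_2 = 70226·70226+243·4505·4505 = 9863382151,  y_2 = 70226·4505+4505·70226 = 632736260
k=3:  x_3 = 70226·9863382151+243·4505·632736260 = 1385331749802026,  y_3 = 70226·632736260+4505·9863382151 = 88869073185015
k=4:  x_4 = 70226·1385331749802026+243·4505·88869073185015 = 194572614913330773601,  y_4 = 70226·88869073185015+4505·1385331749802026 = 12481839066348990520

70226 4505
9863382151 632736260
1385331749802026 88869073185015
194572614913330773601 12481839066348990520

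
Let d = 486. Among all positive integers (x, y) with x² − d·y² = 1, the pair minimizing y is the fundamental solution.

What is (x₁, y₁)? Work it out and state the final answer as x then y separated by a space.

√486 → a₀=22, period (22,44); ℓ=2 even so k=1
a_0=22:  p_0=22·1+0=22,  q_0=22·0+1=1
a_1=22:  p_1=22·22+1=485,  q_1=22·1+0=22
→ (485, 22).  Check: 485²=235225, 486·22²=235224, difference 1.

485 22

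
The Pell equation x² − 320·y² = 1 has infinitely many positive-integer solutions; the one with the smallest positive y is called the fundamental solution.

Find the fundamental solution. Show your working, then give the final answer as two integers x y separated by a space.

161 9

[17; 1,7,1,34] for √320; ℓ=4 ⇒ convergent index 3
a_0=17:  p_0=17·1+0=17,  q_0=17·0+1=1
a_1=1:  p_1=1·17+1=18,  q_1=1·1+0=1
a_2=7:  p_2=7·18+17=143,  q_2=7·1+1=8
a_3=1:  p_3=1·143+18=161,  q_3=1·8+1=9
fundamental: x₁=161, y₁=9  (since 25921 − 320·81 = 1)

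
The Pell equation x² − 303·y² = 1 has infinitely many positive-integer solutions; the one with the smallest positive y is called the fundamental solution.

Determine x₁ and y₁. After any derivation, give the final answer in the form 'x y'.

2524 145

d=303: √d = [17; 2,2,5,2,2,34] (ℓ=6, even), read p_5/q_5
step 0: (17, 1)  from 17·(1,0) + (0,1)
step 1: (35, 2)  from 2·(17,1) + (1,0)
…
step 3: (470, 27)  from 5·(87,5) + (35,2)
step 4: (1027, 59)  from 2·(470,27) + (87,5)
step 5: (2524, 145)  from 2·(1027,59) + (470,27)
→ (2524, 145).  Check: 2524²=6370576, 303·145²=6370575, difference 1.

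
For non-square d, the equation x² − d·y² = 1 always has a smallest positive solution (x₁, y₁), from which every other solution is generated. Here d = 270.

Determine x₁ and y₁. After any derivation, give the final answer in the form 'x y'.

5291 322

d=270: √d = [16; 2,3,6,3,2,32] (ℓ=6, even), read p_5/q_5
step 0: (16, 1)  from 16·(1,0) + (0,1)
step 1: (33, 2)  from 2·(16,1) + (1,0)
…
step 4: (2284, 139)  from 3·(723,44) + (115,7)
step 5: (5291, 322)  from 2·(2284,139) + (723,44)
(x₁, y₁) = (5291, 322);  5291² − 270·322² = 1 ✓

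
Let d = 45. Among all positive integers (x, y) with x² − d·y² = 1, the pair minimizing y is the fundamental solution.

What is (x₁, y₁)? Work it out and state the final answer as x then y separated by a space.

161 24

d=45: √d = [6; 1,2,2,2,1,12] (ℓ=6, even), read p_5/q_5
k=0  a_k=6  p_k/q_k = 6/1
…
k=3  a_k=2  p_k/q_k = 47/7
k=4  a_k=2  p_k/q_k = 114/17
k=5  a_k=1  p_k/q_k = 161/24
fundamental: x₁=161, y₁=24  (since 25921 − 45·576 = 1)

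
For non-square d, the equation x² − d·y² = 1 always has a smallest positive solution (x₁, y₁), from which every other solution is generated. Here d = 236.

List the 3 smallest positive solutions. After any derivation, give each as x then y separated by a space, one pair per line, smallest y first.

d=236: √d = [15; 2,1,3,5,1,6,1,5,3,1,2,30] (ℓ=12, even), read p_11/q_11
k=0  a_k=15  p_k/q_k = 15/1
k=1  a_k=2  p_k/q_k = 31/2
k=2  a_k=1  p_k/q_k = 46/3
k=3  a_k=3  p_k/q_k = 169/11
…
k=5  a_k=1  p_k/q_k = 1060/69
…
k=9  a_k=3  p_k/q_k = 154729/10072
k=10  a_k=1  p_k/q_k = 203535/13249
k=11  a_k=2  p_k/q_k = 561799/36570
→ (561799, 36570).  Check: 561799²=315618116401, 236·36570²=315618116400, difference 1.
(x_2, y_2) = (561799·561799 + 236·36570·36570, 561799·36570 + 36570·561799) = (631236232801, 41089978860)
(x_3, y_3) = (561799·631236232801 + 236·36570·41089978860, 561799·41089978860 + 36570·631236232801) = (709255768702176199, 46168618067101710)

561799 36570
631236232801 41089978860
709255768702176199 46168618067101710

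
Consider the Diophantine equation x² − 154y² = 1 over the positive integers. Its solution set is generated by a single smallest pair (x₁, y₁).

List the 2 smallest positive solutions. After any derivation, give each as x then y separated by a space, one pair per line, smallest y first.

21295 1716
906954049 73084440

√154 → a₀=12, period (2,2,3,1,2,1,3,2,2,24); ℓ=10 even so k=9
a_0=12:  p_0=12·1+0=12,  q_0=12·0+1=1
…
a_2=2:  p_2=2·25+12=62,  q_2=2·2+1=5
a_3=3:  p_3=3·62+25=211,  q_3=3·5+2=17
…
a_7=3:  p_7=3·1030+757=3847,  q_7=3·83+61=310
a_8=2:  p_8=2·3847+1030=8724,  q_8=2·310+83=703
a_9=2:  p_9=2·8724+3847=21295,  q_9=2·703+310=1716
→ (21295, 1716).  Check: 21295²=453477025, 154·1716²=453477024, difference 1.
k=2:  x_2 = 21295·21295+154·1716·1716 = 906954049,  y_2 = 21295·1716+1716·21295 = 73084440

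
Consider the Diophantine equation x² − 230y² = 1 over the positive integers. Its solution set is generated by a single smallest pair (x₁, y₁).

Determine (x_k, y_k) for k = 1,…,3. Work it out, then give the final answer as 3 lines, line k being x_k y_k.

91 6
16561 1092
3014011 198738

√230 = [15; 6,30, …], period ℓ=2 (even) → k=1
i=0: a=15 ⇒ p=15, q=1
i=1: a=6 ⇒ p=91, q=6
fundamental: x₁=91, y₁=6  (since 8281 − 230·36 = 1)
n=2: (91,6)∘(91,6) = (91·91+230·6·6, 91·6+6·91) = (16561,1092)
n=3: (16561,1092)∘(91,6) = (91·16561+230·6·1092, 91·1092+6·16561) = (3014011,198738)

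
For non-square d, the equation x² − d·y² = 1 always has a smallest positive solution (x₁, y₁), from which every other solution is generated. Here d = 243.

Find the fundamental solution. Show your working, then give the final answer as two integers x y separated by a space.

70226 4505

d=243: √d = [15; 1,1,2,3,15,3,2,1,1,30] (ℓ=10, even), read p_9/q_9
k=0  a_k=15  p_k/q_k = 15/1
k=1  a_k=1  p_k/q_k = 16/1
k=2  a_k=1  p_k/q_k = 31/2
k=3  a_k=2  p_k/q_k = 78/5
k=4  a_k=3  p_k/q_k = 265/17
…
k=7  a_k=2  p_k/q_k = 28901/1854
k=8  a_k=1  p_k/q_k = 41325/2651
k=9  a_k=1  p_k/q_k = 70226/4505
(x₁, y₁) = (70226, 4505);  70226² − 243·4505² = 1 ✓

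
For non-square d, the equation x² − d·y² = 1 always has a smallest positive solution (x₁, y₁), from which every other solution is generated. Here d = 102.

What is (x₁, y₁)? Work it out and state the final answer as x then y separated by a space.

101 10

d=102: √d = [10; 10,20] (ℓ=2, even), read p_1/q_1
a_0=10:  p_0=10·1+0=10,  q_0=10·0+1=1
a_1=10:  p_1=10·10+1=101,  q_1=10·1+0=10
→ (101, 10).  Check: 101²=10201, 102·10²=10200, difference 1.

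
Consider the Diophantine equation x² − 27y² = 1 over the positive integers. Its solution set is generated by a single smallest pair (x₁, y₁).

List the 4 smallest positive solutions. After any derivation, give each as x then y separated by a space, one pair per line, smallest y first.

√27 → a₀=5, period (5,10); ℓ=2 even so k=1
k=0  a_k=5  p_k/q_k = 5/1
k=1  a_k=5  p_k/q_k = 26/5
fundamental: x₁=26, y₁=5  (since 676 − 27·25 = 1)
(x_2, y_2) = (26·26 + 27·5·5, 26·5 + 5·26) = (1351, 260)
(x_3, y_3) = (26·1351 + 27·5·260, 26·260 + 5·1351) = (70226, 13515)
(x_4, y_4) = (26·70226 + 27·5·13515, 26·13515 + 5·70226) = (3650401, 702520)

26 5
1351 260
70226 13515
3650401 702520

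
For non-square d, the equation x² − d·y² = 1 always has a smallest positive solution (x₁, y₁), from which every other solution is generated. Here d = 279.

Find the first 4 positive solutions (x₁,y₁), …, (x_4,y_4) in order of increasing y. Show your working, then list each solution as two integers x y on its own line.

1520 91
4620799 276640
14047227440 840985509
42703566796801 2556595670720

√279 = [16; 1,2,2,1,2,2,1,32, …], period ℓ=8 (even) → k=7
i=0: a=16 ⇒ p=16, q=1
i=1: a=1 ⇒ p=17, q=1
i=2: a=2 ⇒ p=50, q=3
i=3: a=2 ⇒ p=117, q=7
…
i=6: a=2 ⇒ p=1069, q=64
i=7: a=1 ⇒ p=1520, q=91
→ (1520, 91).  Check: 1520²=2310400, 279·91²=2310399, difference 1.
(1520+91√279)^2 = 4620799 + 276640√279
(1520+91√279)^3 = 14047227440 + 840985509√279
(1520+91√279)^4 = 42703566796801 + 2556595670720√279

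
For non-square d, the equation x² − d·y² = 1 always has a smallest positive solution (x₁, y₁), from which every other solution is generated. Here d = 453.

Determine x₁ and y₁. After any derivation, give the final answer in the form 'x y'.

√453 → a₀=21, period (3,1,1,10,14,10,1,1,3,42); ℓ=10 even so k=9
step 0: (21, 1)  from 21·(1,0) + (0,1)
…
step 3: (149, 7)  from 1·(85,4) + (64,3)
step 4: (1575, 74)  from 10·(149,7) + (85,4)
…
step 7: (245764, 11547)  from 1·(223565,10504) + (22199,1043)
step 8: (469329, 22051)  from 1·(245764,11547) + (223565,10504)
step 9: (1653751, 77700)  from 3·(469329,22051) + (245764,11547)
(x₁, y₁) = (1653751, 77700);  1653751² − 453·77700² = 1 ✓

1653751 77700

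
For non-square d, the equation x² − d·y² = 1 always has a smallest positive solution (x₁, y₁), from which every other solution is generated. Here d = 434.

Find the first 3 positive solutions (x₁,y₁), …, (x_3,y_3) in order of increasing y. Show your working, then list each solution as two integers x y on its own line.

√434 = [20; 1,4,1,40, …], period ℓ=4 (even) → k=3
k=0  a_k=20  p_k/q_k = 20/1
k=1  a_k=1  p_k/q_k = 21/1
k=2  a_k=4  p_k/q_k = 104/5
k=3  a_k=1  p_k/q_k = 125/6
fundamental: x₁=125, y₁=6  (since 15625 − 434·36 = 1)
(125+6√434)^2 = 31249 + 1500√434
(125+6√434)^3 = 7812125 + 374994√434

125 6
31249 1500
7812125 374994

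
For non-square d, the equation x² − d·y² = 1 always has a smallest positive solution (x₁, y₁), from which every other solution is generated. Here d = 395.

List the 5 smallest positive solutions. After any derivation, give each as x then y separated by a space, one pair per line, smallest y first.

159 8
50561 2544
16078239 808984
5112829441 257254368
1625863683999 81806080040

√395 = [19; 1,6,1,38, …], period ℓ=4 (even) → k=3
i=0: a=19 ⇒ p=19, q=1
i=1: a=1 ⇒ p=20, q=1
i=2: a=6 ⇒ p=139, q=7
i=3: a=1 ⇒ p=159, q=8
(x₁, y₁) = (159, 8);  159² − 395·8² = 1 ✓
(x_2, y_2) = (159·159 + 395·8·8, 159·8 + 8·159) = (50561, 2544)
(x_3, y_3) = (159·50561 + 395·8·2544, 159·2544 + 8·50561) = (16078239, 808984)
(x_4, y_4) = (159·16078239 + 395·8·808984, 159·808984 + 8·16078239) = (5112829441, 257254368)
(x_5, y_5) = (159·5112829441 + 395·8·257254368, 159·257254368 + 8·5112829441) = (1625863683999, 81806080040)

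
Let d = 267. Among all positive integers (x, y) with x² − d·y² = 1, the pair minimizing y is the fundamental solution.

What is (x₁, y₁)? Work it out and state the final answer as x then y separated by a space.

2402 147

√267 = [16; 2,1,15,1,2,32, …], period ℓ=6 (even) → k=5
i=0: a=16 ⇒ p=16, q=1
i=1: a=2 ⇒ p=33, q=2
i=2: a=1 ⇒ p=49, q=3
…
i=4: a=1 ⇒ p=817, q=50
i=5: a=2 ⇒ p=2402, q=147
(x₁, y₁) = (2402, 147);  2402² − 267·147² = 1 ✓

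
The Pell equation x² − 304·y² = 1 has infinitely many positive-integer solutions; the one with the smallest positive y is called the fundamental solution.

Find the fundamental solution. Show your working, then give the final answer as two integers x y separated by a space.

√304 = [17; 2,3,2,1,1,1,1,1,2,3,2,34, …], period ℓ=12 (even) → k=11
k=0  a_k=17  p_k/q_k = 17/1
k=1  a_k=2  p_k/q_k = 35/2
k=2  a_k=3  p_k/q_k = 122/7
…
k=5  a_k=1  p_k/q_k = 680/39
k=6  a_k=1  p_k/q_k = 1081/62
…
k=9  a_k=2  p_k/q_k = 7445/427
k=10  a_k=3  p_k/q_k = 25177/1444
k=11  a_k=2  p_k/q_k = 57799/3315
→ (57799, 3315).  Check: 57799²=3340724401, 304·3315²=3340724400, difference 1.

57799 3315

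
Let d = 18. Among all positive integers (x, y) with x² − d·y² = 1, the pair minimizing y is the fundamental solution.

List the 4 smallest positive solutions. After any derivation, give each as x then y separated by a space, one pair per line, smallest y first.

17 4
577 136
19601 4620
665857 156944

√18 = [4; 4,8, …], period ℓ=2 (even) → k=1
k=0  a_k=4  p_k/q_k = 4/1
k=1  a_k=4  p_k/q_k = 17/4
(x₁, y₁) = (17, 4);  17² − 18·4² = 1 ✓
k=2:  x_2 = 17·17+18·4·4 = 577,  y_2 = 17·4+4·17 = 136
k=3:  x_3 = 17·577+18·4·136 = 19601,  y_3 = 17·136+4·577 = 4620
k=4:  x_4 = 17·19601+18·4·4620 = 665857,  y_4 = 17·4620+4·19601 = 156944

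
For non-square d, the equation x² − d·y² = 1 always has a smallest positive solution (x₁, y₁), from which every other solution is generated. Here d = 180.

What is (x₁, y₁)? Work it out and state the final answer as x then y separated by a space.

161 12

[13; 2,2,2,26] for √180; ℓ=4 ⇒ convergent index 3
a_0=13:  p_0=13·1+0=13,  q_0=13·0+1=1
a_1=2:  p_1=2·13+1=27,  q_1=2·1+0=2
a_2=2:  p_2=2·27+13=67,  q_2=2·2+1=5
a_3=2:  p_3=2·67+27=161,  q_3=2·5+2=12
fundamental: x₁=161, y₁=12  (since 25921 − 180·144 = 1)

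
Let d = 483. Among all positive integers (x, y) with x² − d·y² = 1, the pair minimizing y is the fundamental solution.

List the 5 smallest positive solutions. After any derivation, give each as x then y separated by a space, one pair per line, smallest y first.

22 1
967 44
42526 1935
1870177 85096
82245262 3742289

[21; 1,42] for √483; ℓ=2 ⇒ convergent index 1
a_0=21:  p_0=21·1+0=21,  q_0=21·0+1=1
a_1=1:  p_1=1·21+1=22,  q_1=1·1+0=1
→ (22, 1).  Check: 22²=484, 483·1²=483, difference 1.
(22+1√483)^2 = 967 + 44√483
(22+1√483)^3 = 42526 + 1935√483
(22+1√483)^4 = 1870177 + 85096√483
(22+1√483)^5 = 82245262 + 3742289√483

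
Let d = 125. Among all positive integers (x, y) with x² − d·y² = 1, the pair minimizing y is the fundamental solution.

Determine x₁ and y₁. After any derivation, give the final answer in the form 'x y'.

d=125: √d = [11; 5,1,1,5,22] (ℓ=5, odd), read p_9/q_9
step 0: (11, 1)  from 11·(1,0) + (0,1)
…
step 2: (67, 6)  from 1·(56,5) + (11,1)
step 3: (123, 11)  from 1·(67,6) + (56,5)
step 4: (682, 61)  from 5·(123,11) + (67,6)
step 5: (15127, 1353)  from 22·(682,61) + (123,11)
step 6: (76317, 6826)  from 5·(15127,1353) + (682,61)
step 7: (91444, 8179)  from 1·(76317,6826) + (15127,1353)
step 8: (167761, 15005)  from 1·(91444,8179) + (76317,6826)
step 9: (930249, 83204)  from 5·(167761,15005) + (91444,8179)
(x₁, y₁) = (930249, 83204);  930249² − 125·83204² = 1 ✓

930249 83204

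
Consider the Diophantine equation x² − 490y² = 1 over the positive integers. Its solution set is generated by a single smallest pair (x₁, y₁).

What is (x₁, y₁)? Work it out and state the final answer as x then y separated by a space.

1039681 46968

[22; 7,2,1,4,4,4,1,2,7,44] for √490; ℓ=10 ⇒ convergent index 9
step 0: (22, 1)  from 22·(1,0) + (0,1)
step 1: (155, 7)  from 7·(22,1) + (1,0)
step 2: (332, 15)  from 2·(155,7) + (22,1)
…
step 6: (40708, 1839)  from 4·(9607,434) + (2280,103)
…
step 8: (141338, 6385)  from 2·(50315,2273) + (40708,1839)
step 9: (1039681, 46968)  from 7·(141338,6385) + (50315,2273)
fundamental: x₁=1039681, y₁=46968  (since 1080936581761 − 490·2205993024 = 1)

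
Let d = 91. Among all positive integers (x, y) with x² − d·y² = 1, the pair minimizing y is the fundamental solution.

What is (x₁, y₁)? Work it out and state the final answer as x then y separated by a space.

[9; 1,1,5,1,5,1,1,18] for √91; ℓ=8 ⇒ convergent index 7
a_0=9:  p_0=9·1+0=9,  q_0=9·0+1=1
…
a_2=1:  p_2=1·10+9=19,  q_2=1·1+1=2
a_3=5:  p_3=5·19+10=105,  q_3=5·2+1=11
a_4=1:  p_4=1·105+19=124,  q_4=1·11+2=13
…
a_6=1:  p_6=1·725+124=849,  q_6=1·76+13=89
a_7=1:  p_7=1·849+725=1574,  q_7=1·89+76=165
(x₁, y₁) = (1574, 165);  1574² − 91·165² = 1 ✓

1574 165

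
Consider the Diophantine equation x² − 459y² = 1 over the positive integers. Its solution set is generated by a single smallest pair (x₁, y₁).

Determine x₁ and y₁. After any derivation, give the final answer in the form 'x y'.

499850 23331

√459 = [21; 2,2,1,4,21,4,1,2,2,42, …], period ℓ=10 (even) → k=9
a_0=21:  p_0=21·1+0=21,  q_0=21·0+1=1
…
a_2=2:  p_2=2·43+21=107,  q_2=2·2+1=5
…
a_7=1:  p_7=1·60695+14997=75692,  q_7=1·2833+700=3533
a_8=2:  p_8=2·75692+60695=212079,  q_8=2·3533+2833=9899
a_9=2:  p_9=2·212079+75692=499850,  q_9=2·9899+3533=23331
→ (499850, 23331).  Check: 499850²=249850022500, 459·23331²=249850022499, difference 1.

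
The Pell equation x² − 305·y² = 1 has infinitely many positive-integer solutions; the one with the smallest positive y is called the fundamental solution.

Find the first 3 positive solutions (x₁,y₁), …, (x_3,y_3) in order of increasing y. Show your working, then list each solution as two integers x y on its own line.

489 28
478241 27384
467719209 26781524

√305 → a₀=17, period (2,6,2,34); ℓ=4 even so k=3
step 0: (17, 1)  from 17·(1,0) + (0,1)
…
step 2: (227, 13)  from 6·(35,2) + (17,1)
step 3: (489, 28)  from 2·(227,13) + (35,2)
fundamental: x₁=489, y₁=28  (since 239121 − 305·784 = 1)
(489+28√305)^2 = 478241 + 27384√305
(489+28√305)^3 = 467719209 + 26781524√305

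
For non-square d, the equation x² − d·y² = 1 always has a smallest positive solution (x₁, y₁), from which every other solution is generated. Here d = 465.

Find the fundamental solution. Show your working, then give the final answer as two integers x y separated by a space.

√465 → a₀=21, period (1,1,3,2,2,2,3,1,1,42); ℓ=10 even so k=9
i=0: a=21 ⇒ p=21, q=1
i=1: a=1 ⇒ p=22, q=1
…
i=3: a=3 ⇒ p=151, q=7
i=4: a=2 ⇒ p=345, q=16
…
i=6: a=2 ⇒ p=2027, q=94
…
i=8: a=1 ⇒ p=8949, q=415
i=9: a=1 ⇒ p=15871, q=736
fundamental: x₁=15871, y₁=736  (since 251888641 − 465·541696 = 1)

15871 736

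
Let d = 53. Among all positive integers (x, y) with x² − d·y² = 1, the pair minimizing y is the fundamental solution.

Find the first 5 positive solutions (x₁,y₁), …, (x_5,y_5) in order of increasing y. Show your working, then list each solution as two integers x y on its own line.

√53 = [7; 3,1,1,3,14, …], period ℓ=5 (odd) → k=9
k=0  a_k=7  p_k/q_k = 7/1
k=1  a_k=3  p_k/q_k = 22/3
k=2  a_k=1  p_k/q_k = 29/4
…
k=5  a_k=14  p_k/q_k = 2599/357
k=6  a_k=3  p_k/q_k = 7979/1096
k=7  a_k=1  p_k/q_k = 10578/1453
k=8  a_k=1  p_k/q_k = 18557/2549
k=9  a_k=3  p_k/q_k = 66249/9100
fundamental: x₁=66249, y₁=9100  (since 4388930001 − 53·82810000 = 1)
n=2: (66249,9100)∘(66249,9100) = (66249·66249+53·9100·9100, 66249·9100+9100·66249) = (8777860001,1205731800)
n=3: (8777860001,1205731800)∘(66249,9100) = (66249·8777860001+53·9100·1205731800, 66249·1205731800+9100·8777860001) = (1163048894346249,159757052027300)
n=4: (1163048894346249,159757052027300)∘(66249,9100) = (66249·1163048894346249+53·9100·159757052027300, 66249·159757052027300+9100·1163048894346249) = (154101652394311440001,21167489878307463600)
n=5: (154101652394311440001,21167489878307463600)∘(66249,9100) = (66249·154101652394311440001+53·9100·21167489878307463600, 66249·21167489878307463600+9100·154101652394311440001) = (20418160737778428282906249,2804650073736225260045500)

66249 9100
8777860001 1205731800
1163048894346249 159757052027300
154101652394311440001 21167489878307463600
20418160737778428282906249 2804650073736225260045500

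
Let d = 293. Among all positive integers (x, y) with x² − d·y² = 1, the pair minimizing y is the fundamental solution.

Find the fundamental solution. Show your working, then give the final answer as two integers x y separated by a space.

12320649 719780

d=293: √d = [17; 8,1,1,8,34] (ℓ=5, odd), read p_9/q_9
a_0=17:  p_0=17·1+0=17,  q_0=17·0+1=1
a_1=8:  p_1=8·17+1=137,  q_1=8·1+0=8
…
a_4=8:  p_4=8·291+154=2482,  q_4=8·17+9=145
…
a_8=1:  p_8=1·764593+679914=1444507,  q_8=1·44668+39721=84389
a_9=8:  p_9=8·1444507+764593=12320649,  q_9=8·84389+44668=719780
fundamental: x₁=12320649, y₁=719780  (since 151798391781201 − 293·518083248400 = 1)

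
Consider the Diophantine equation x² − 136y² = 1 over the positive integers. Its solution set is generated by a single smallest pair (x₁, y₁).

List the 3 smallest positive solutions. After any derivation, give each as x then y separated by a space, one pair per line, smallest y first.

√136 = [11; 1,1,1,22, …], period ℓ=4 (even) → k=3
k=0  a_k=11  p_k/q_k = 11/1
…
k=2  a_k=1  p_k/q_k = 23/2
k=3  a_k=1  p_k/q_k = 35/3
fundamental: x₁=35, y₁=3  (since 1225 − 136·9 = 1)
(35+3√136)^2 = 2449 + 210√136
(35+3√136)^3 = 171395 + 14697√136

35 3
2449 210
171395 14697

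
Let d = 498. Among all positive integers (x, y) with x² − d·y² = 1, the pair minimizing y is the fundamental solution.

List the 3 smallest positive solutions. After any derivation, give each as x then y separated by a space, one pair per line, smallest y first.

179777 8056
64639539457 2896567024
23241404969742401 1041472259739240

[22; 3,6,22,6,3,44] for √498; ℓ=6 ⇒ convergent index 5
step 0: (22, 1)  from 22·(1,0) + (0,1)
step 1: (67, 3)  from 3·(22,1) + (1,0)
…
step 4: (56794, 2545)  from 6·(9395,421) + (424,19)
step 5: (179777, 8056)  from 3·(56794,2545) + (9395,421)
fundamental: x₁=179777, y₁=8056  (since 32319769729 − 498·64899136 = 1)
(179777+8056√498)^2 = 64639539457 + 2896567024√498
(179777+8056√498)^3 = 23241404969742401 + 1041472259739240√498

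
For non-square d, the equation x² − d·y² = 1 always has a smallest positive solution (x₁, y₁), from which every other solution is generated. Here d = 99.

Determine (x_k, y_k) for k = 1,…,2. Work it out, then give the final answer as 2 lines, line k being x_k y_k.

√99 → a₀=9, period (1,18); ℓ=2 even so k=1
i=0: a=9 ⇒ p=9, q=1
i=1: a=1 ⇒ p=10, q=1
fundamental: x₁=10, y₁=1  (since 100 − 99·1 = 1)
(x_2, y_2) = (10·10 + 99·1·1, 10·1 + 1·10) = (199, 20)

10 1
199 20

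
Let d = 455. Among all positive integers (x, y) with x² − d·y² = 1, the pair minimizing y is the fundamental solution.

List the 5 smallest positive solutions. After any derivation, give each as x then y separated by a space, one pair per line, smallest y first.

64 3
8191 384
1048384 49149
134184961 6290688
17174626624 805158915

√455 = [21; 3,42, …], period ℓ=2 (even) → k=1
k=0  a_k=21  p_k/q_k = 21/1
k=1  a_k=3  p_k/q_k = 64/3
→ (64, 3).  Check: 64²=4096, 455·3²=4095, difference 1.
(64+3√455)^2 = 8191 + 384√455
(64+3√455)^3 = 1048384 + 49149√455
(64+3√455)^4 = 134184961 + 6290688√455
(64+3√455)^5 = 17174626624 + 805158915√455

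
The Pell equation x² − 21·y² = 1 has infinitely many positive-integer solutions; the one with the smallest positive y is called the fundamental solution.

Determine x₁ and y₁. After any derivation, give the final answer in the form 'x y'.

55 12

[4; 1,1,2,1,1,8] for √21; ℓ=6 ⇒ convergent index 5
a_0=4:  p_0=4·1+0=4,  q_0=4·0+1=1
…
a_4=1:  p_4=1·23+9=32,  q_4=1·5+2=7
a_5=1:  p_5=1·32+23=55,  q_5=1·7+5=12
fundamental: x₁=55, y₁=12  (since 3025 − 21·144 = 1)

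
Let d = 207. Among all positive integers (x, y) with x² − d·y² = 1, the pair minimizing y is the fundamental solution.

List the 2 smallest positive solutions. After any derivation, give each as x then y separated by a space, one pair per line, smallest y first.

1151 80
2649601 184160

d=207: √d = [14; 2,1,1,2,1,1,2,28] (ℓ=8, even), read p_7/q_7
i=0: a=14 ⇒ p=14, q=1
i=1: a=2 ⇒ p=29, q=2
i=2: a=1 ⇒ p=43, q=3
…
i=6: a=1 ⇒ p=446, q=31
i=7: a=2 ⇒ p=1151, q=80
(x₁, y₁) = (1151, 80);  1151² − 207·80² = 1 ✓
n=2: (1151,80)∘(1151,80) = (1151·1151+207·80·80, 1151·80+80·1151) = (2649601,184160)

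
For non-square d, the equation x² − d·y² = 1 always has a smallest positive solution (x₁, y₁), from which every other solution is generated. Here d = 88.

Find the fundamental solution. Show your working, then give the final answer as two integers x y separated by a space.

197 21

√88 → a₀=9, period (2,1,1,1,2,18); ℓ=6 even so k=5
a_0=9:  p_0=9·1+0=9,  q_0=9·0+1=1
…
a_4=1:  p_4=1·47+28=75,  q_4=1·5+3=8
a_5=2:  p_5=2·75+47=197,  q_5=2·8+5=21
fundamental: x₁=197, y₁=21  (since 38809 − 88·441 = 1)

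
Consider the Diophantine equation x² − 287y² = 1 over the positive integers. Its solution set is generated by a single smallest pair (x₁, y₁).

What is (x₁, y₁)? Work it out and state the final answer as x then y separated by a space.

288 17

d=287: √d = [16; 1,15,1,32] (ℓ=4, even), read p_3/q_3
a_0=16:  p_0=16·1+0=16,  q_0=16·0+1=1
…
a_2=15:  p_2=15·17+16=271,  q_2=15·1+1=16
a_3=1:  p_3=1·271+17=288,  q_3=1·16+1=17
fundamental: x₁=288, y₁=17  (since 82944 − 287·289 = 1)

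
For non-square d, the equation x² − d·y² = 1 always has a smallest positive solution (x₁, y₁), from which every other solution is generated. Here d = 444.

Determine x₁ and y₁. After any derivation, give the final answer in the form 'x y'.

√444 = [21; 14,42, …], period ℓ=2 (even) → k=1
a_0=21:  p_0=21·1+0=21,  q_0=21·0+1=1
a_1=14:  p_1=14·21+1=295,  q_1=14·1+0=14
→ (295, 14).  Check: 295²=87025, 444·14²=87024, difference 1.

295 14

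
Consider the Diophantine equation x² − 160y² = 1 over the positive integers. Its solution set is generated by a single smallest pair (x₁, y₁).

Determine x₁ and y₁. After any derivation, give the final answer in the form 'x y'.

721 57

d=160: √d = [12; 1,1,1,5,1,1,1,24] (ℓ=8, even), read p_7/q_7
step 0: (12, 1)  from 12·(1,0) + (0,1)
step 1: (13, 1)  from 1·(12,1) + (1,0)
step 2: (25, 2)  from 1·(13,1) + (12,1)
step 3: (38, 3)  from 1·(25,2) + (13,1)
…
step 6: (468, 37)  from 1·(253,20) + (215,17)
step 7: (721, 57)  from 1·(468,37) + (253,20)
→ (721, 57).  Check: 721²=519841, 160·57²=519840, difference 1.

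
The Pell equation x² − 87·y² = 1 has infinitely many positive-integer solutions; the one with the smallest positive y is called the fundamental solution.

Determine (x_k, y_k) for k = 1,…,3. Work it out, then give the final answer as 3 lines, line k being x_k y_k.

√87 → a₀=9, period (3,18); ℓ=2 even so k=1
i=0: a=9 ⇒ p=9, q=1
i=1: a=3 ⇒ p=28, q=3
→ (28, 3).  Check: 28²=784, 87·3²=783, difference 1.
(x_2, y_2) = (28·28 + 87·3·3, 28·3 + 3·28) = (1567, 168)
(x_3, y_3) = (28·1567 + 87·3·168, 28·168 + 3·1567) = (87724, 9405)

28 3
1567 168
87724 9405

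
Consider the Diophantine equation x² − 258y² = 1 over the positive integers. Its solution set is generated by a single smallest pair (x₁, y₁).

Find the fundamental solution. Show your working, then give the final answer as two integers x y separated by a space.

257 16

[16; 16,32] for √258; ℓ=2 ⇒ convergent index 1
a_0=16:  p_0=16·1+0=16,  q_0=16·0+1=1
a_1=16:  p_1=16·16+1=257,  q_1=16·1+0=16
fundamental: x₁=257, y₁=16  (since 66049 − 258·256 = 1)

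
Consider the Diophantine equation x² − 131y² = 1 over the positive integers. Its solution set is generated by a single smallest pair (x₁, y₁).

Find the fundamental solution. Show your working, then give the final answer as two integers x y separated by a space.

10610 927

[11; 2,4,11,4,2,22] for √131; ℓ=6 ⇒ convergent index 5
step 0: (11, 1)  from 11·(1,0) + (0,1)
…
step 4: (4727, 413)  from 4·(1156,101) + (103,9)
step 5: (10610, 927)  from 2·(4727,413) + (1156,101)
fundamental: x₁=10610, y₁=927  (since 112572100 − 131·859329 = 1)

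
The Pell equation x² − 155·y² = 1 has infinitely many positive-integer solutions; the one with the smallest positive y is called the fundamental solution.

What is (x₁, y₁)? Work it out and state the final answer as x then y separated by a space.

249 20

d=155: √d = [12; 2,4,2,24] (ℓ=4, even), read p_3/q_3
step 0: (12, 1)  from 12·(1,0) + (0,1)
…
step 2: (112, 9)  from 4·(25,2) + (12,1)
step 3: (249, 20)  from 2·(112,9) + (25,2)
(x₁, y₁) = (249, 20);  249² − 155·20² = 1 ✓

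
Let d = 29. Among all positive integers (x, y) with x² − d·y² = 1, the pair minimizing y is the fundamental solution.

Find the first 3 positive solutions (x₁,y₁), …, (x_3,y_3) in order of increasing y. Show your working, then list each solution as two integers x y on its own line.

√29 = [5; 2,1,1,2,10, …], period ℓ=5 (odd) → k=9
step 0: (5, 1)  from 5·(1,0) + (0,1)
step 1: (11, 2)  from 2·(5,1) + (1,0)
step 2: (16, 3)  from 1·(11,2) + (5,1)
step 3: (27, 5)  from 1·(16,3) + (11,2)
step 4: (70, 13)  from 2·(27,5) + (16,3)
step 5: (727, 135)  from 10·(70,13) + (27,5)
step 6: (1524, 283)  from 2·(727,135) + (70,13)
step 7: (2251, 418)  from 1·(1524,283) + (727,135)
step 8: (3775, 701)  from 1·(2251,418) + (1524,283)
step 9: (9801, 1820)  from 2·(3775,701) + (2251,418)
fundamental: x₁=9801, y₁=1820  (since 96059601 − 29·3312400 = 1)
n=2: (9801,1820)∘(9801,1820) = (9801·9801+29·1820·1820, 9801·1820+1820·9801) = (192119201,35675640)
n=3: (192119201,35675640)∘(9801,1820) = (9801·192119201+29·1820·35675640, 9801·35675640+1820·192119201) = (3765920568201,699313893460)

9801 1820
192119201 35675640
3765920568201 699313893460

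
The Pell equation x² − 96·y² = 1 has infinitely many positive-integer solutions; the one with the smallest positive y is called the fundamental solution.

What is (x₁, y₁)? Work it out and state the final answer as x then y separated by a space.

√96 = [9; 1,3,1,18, …], period ℓ=4 (even) → k=3
step 0: (9, 1)  from 9·(1,0) + (0,1)
step 1: (10, 1)  from 1·(9,1) + (1,0)
step 2: (39, 4)  from 3·(10,1) + (9,1)
step 3: (49, 5)  from 1·(39,4) + (10,1)
→ (49, 5).  Check: 49²=2401, 96·5²=2400, difference 1.

49 5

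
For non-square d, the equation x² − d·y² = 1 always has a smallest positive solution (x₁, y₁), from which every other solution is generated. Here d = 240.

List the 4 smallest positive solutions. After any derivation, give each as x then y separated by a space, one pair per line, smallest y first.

31 2
1921 124
119071 7686
7380481 476408

√240 → a₀=15, period (2,30); ℓ=2 even so k=1
a_0=15:  p_0=15·1+0=15,  q_0=15·0+1=1
a_1=2:  p_1=2·15+1=31,  q_1=2·1+0=2
fundamental: x₁=31, y₁=2  (since 961 − 240·4 = 1)
k=2:  x_2 = 31·31+240·2·2 = 1921,  y_2 = 31·2+2·31 = 124
k=3:  x_3 = 31·1921+240·2·124 = 119071,  y_3 = 31·124+2·1921 = 7686
k=4:  x_4 = 31·119071+240·2·7686 = 7380481,  y_4 = 31·7686+2·119071 = 476408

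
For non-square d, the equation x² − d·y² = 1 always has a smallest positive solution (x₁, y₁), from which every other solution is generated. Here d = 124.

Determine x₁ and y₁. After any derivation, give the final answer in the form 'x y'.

4620799 414960

√124 → a₀=11, period (7,2,1,1,1,…,2,7,22); ℓ=16 even so k=15
k=0  a_k=11  p_k/q_k = 11/1
k=1  a_k=7  p_k/q_k = 78/7
…
k=11  a_k=1  p_k/q_k = 84875/7622
…
k=13  a_k=1  p_k/q_k = 237042/21287
k=14  a_k=2  p_k/q_k = 626251/56239
k=15  a_k=7  p_k/q_k = 4620799/414960
(x₁, y₁) = (4620799, 414960);  4620799² − 124·414960² = 1 ✓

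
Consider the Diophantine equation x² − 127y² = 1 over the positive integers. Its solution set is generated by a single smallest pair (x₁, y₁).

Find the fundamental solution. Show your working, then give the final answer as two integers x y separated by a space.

4730624 419775

√127 → a₀=11, period (3,1,2,2,7,11,7,2,2,1,3,22); ℓ=12 even so k=11
a_0=11:  p_0=11·1+0=11,  q_0=11·0+1=1
a_1=3:  p_1=3·11+1=34,  q_1=3·1+0=3
…
a_3=2:  p_3=2·45+34=124,  q_3=2·4+3=11
…
a_5=7:  p_5=7·293+124=2175,  q_5=7·26+11=193
a_6=11:  p_6=11·2175+293=24218,  q_6=11·193+26=2149
a_7=7:  p_7=7·24218+2175=171701,  q_7=7·2149+193=15236
…
a_9=2:  p_9=2·367620+171701=906941,  q_9=2·32621+15236=80478
a_10=1:  p_10=1·906941+367620=1274561,  q_10=1·80478+32621=113099
a_11=3:  p_11=3·1274561+906941=4730624,  q_11=3·113099+80478=419775
(x₁, y₁) = (4730624, 419775);  4730624² − 127·419775² = 1 ✓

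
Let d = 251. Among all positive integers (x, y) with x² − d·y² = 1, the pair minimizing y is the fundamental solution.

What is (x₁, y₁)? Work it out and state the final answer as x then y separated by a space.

3674890 231957

[15; 1,5,2,1,2,…,5,1,30] for √251; ℓ=14 ⇒ convergent index 13
i=0: a=15 ⇒ p=15, q=1
…
i=3: a=2 ⇒ p=206, q=13
…
i=5: a=2 ⇒ p=808, q=51
i=6: a=2 ⇒ p=1917, q=121
i=7: a=15 ⇒ p=29563, q=1866
…
i=11: a=2 ⇒ p=577033, q=36422
i=12: a=5 ⇒ p=3097857, q=195535
i=13: a=1 ⇒ p=3674890, q=231957
(x₁, y₁) = (3674890, 231957);  3674890² − 251·231957² = 1 ✓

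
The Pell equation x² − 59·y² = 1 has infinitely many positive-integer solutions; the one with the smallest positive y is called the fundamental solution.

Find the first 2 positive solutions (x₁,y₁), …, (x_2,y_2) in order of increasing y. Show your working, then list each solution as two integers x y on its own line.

√59 → a₀=7, period (1,2,7,2,1,14); ℓ=6 even so k=5
k=0  a_k=7  p_k/q_k = 7/1
k=1  a_k=1  p_k/q_k = 8/1
k=2  a_k=2  p_k/q_k = 23/3
…
k=4  a_k=2  p_k/q_k = 361/47
k=5  a_k=1  p_k/q_k = 530/69
(x₁, y₁) = (530, 69);  530² − 59·69² = 1 ✓
n=2: (530,69)∘(530,69) = (530·530+59·69·69, 530·69+69·530) = (561799,73140)

530 69
561799 73140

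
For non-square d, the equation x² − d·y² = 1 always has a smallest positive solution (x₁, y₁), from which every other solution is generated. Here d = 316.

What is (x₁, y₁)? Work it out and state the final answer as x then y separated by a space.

12799 720

d=316: √d = [17; 1,3,2,8,2,3,1,34] (ℓ=8, even), read p_7/q_7
i=0: a=17 ⇒ p=17, q=1
…
i=2: a=3 ⇒ p=71, q=4
…
i=4: a=8 ⇒ p=1351, q=76
…
i=6: a=3 ⇒ p=9937, q=559
i=7: a=1 ⇒ p=12799, q=720
fundamental: x₁=12799, y₁=720  (since 163814401 − 316·518400 = 1)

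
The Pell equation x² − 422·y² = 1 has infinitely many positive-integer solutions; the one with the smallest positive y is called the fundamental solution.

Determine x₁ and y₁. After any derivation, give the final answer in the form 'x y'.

7022501 341850

√422 = [20; 1,1,5,2,1,…,1,1,40, …], period ℓ=14 (even) → k=13
k=0  a_k=20  p_k/q_k = 20/1
k=1  a_k=1  p_k/q_k = 21/1
k=2  a_k=1  p_k/q_k = 41/2
…
k=4  a_k=2  p_k/q_k = 493/24
…
k=6  a_k=3  p_k/q_k = 2650/129
k=7  a_k=20  p_k/q_k = 53719/2615
k=8  a_k=3  p_k/q_k = 163807/7974
k=9  a_k=1  p_k/q_k = 217526/10589
k=10  a_k=2  p_k/q_k = 598859/29152
k=11  a_k=5  p_k/q_k = 3211821/156349
k=12  a_k=1  p_k/q_k = 3810680/185501
k=13  a_k=1  p_k/q_k = 7022501/341850
(x₁, y₁) = (7022501, 341850);  7022501² − 422·341850² = 1 ✓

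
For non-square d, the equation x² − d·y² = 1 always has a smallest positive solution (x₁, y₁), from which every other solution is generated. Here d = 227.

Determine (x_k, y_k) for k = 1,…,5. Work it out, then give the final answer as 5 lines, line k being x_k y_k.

[15; 15,30] for √227; ℓ=2 ⇒ convergent index 1
i=0: a=15 ⇒ p=15, q=1
i=1: a=15 ⇒ p=226, q=15
(x₁, y₁) = (226, 15);  226² − 227·15² = 1 ✓
k=2:  x_2 = 226·226+227·15·15 = 102151,  y_2 = 226·15+15·226 = 6780
k=3:  x_3 = 226·102151+227·15·6780 = 46172026,  y_3 = 226·6780+15·102151 = 3064545
k=4:  x_4 = 226·46172026+227·15·3064545 = 20869653601,  y_4 = 226·3064545+15·46172026 = 1385167560
k=5:  x_5 = 226·20869653601+227·15·1385167560 = 9433037255626,  y_5 = 226·1385167560+15·20869653601 = 626092672575

226 15
102151 6780
46172026 3064545
20869653601 1385167560
9433037255626 626092672575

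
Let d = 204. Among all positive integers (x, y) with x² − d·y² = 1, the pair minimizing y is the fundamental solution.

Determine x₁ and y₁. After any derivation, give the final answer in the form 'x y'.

√204 = [14; 3,1,1,6,1,1,3,28, …], period ℓ=8 (even) → k=7
a_0=14:  p_0=14·1+0=14,  q_0=14·0+1=1
…
a_4=6:  p_4=6·100+57=657,  q_4=6·7+4=46
a_5=1:  p_5=1·657+100=757,  q_5=1·46+7=53
a_6=1:  p_6=1·757+657=1414,  q_6=1·53+46=99
a_7=3:  p_7=3·1414+757=4999,  q_7=3·99+53=350
fundamental: x₁=4999, y₁=350  (since 24990001 − 204·122500 = 1)

4999 350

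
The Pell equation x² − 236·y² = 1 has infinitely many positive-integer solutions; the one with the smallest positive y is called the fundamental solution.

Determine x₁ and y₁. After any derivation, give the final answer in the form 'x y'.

561799 36570

√236 → a₀=15, period (2,1,3,5,1,6,1,5,3,1,2,30); ℓ=12 even so k=11
i=0: a=15 ⇒ p=15, q=1
i=1: a=2 ⇒ p=31, q=2
…
i=3: a=3 ⇒ p=169, q=11
i=4: a=5 ⇒ p=891, q=58
…
i=8: a=5 ⇒ p=48806, q=3177
i=9: a=3 ⇒ p=154729, q=10072
i=10: a=1 ⇒ p=203535, q=13249
i=11: a=2 ⇒ p=561799, q=36570
(x₁, y₁) = (561799, 36570);  561799² − 236·36570² = 1 ✓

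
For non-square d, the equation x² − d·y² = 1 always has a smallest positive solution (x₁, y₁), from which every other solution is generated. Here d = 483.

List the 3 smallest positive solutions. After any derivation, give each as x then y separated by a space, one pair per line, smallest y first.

22 1
967 44
42526 1935

[21; 1,42] for √483; ℓ=2 ⇒ convergent index 1
k=0  a_k=21  p_k/q_k = 21/1
k=1  a_k=1  p_k/q_k = 22/1
fundamental: x₁=22, y₁=1  (since 484 − 483·1 = 1)
n=2: (22,1)∘(22,1) = (22·22+483·1·1, 22·1+1·22) = (967,44)
n=3: (967,44)∘(22,1) = (22·967+483·1·44, 22·44+1·967) = (42526,1935)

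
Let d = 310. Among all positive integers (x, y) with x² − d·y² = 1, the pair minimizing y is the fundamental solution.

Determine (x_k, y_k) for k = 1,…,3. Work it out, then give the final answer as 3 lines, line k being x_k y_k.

√310 → a₀=17, period (1,1,1,1,5,…,1,1,34); ℓ=16 even so k=15
a_0=17:  p_0=17·1+0=17,  q_0=17·0+1=1
…
a_4=1:  p_4=1·53+35=88,  q_4=1·3+2=5
a_5=5:  p_5=5·88+53=493,  q_5=5·5+3=28
a_6=3:  p_6=3·493+88=1567,  q_6=3·28+5=89
a_7=1:  p_7=1·1567+493=2060,  q_7=1·89+28=117
a_8=2:  p_8=2·2060+1567=5687,  q_8=2·117+89=323
…
a_10=3:  p_10=3·7747+5687=28928,  q_10=3·440+323=1643
…
a_13=1:  p_13=1·181315+152387=333702,  q_13=1·10298+8655=18953
a_14=1:  p_14=1·333702+181315=515017,  q_14=1·18953+10298=29251
a_15=1:  p_15=1·515017+333702=848719,  q_15=1·29251+18953=48204
→ (848719, 48204).  Check: 848719²=720323940961, 310·48204²=720323940960, difference 1.
n=2: (848719,48204)∘(848719,48204) = (848719·848719+310·48204·48204, 848719·48204+48204·848719) = (1440647881921,81823301352)
n=3: (1440647881921,81823301352)∘(848719,48204) = (848719·1440647881921+310·48204·81823301352, 848719·81823301352+48204·1440647881921) = (2445410459391369679,138889981000287972)

848719 48204
1440647881921 81823301352
2445410459391369679 138889981000287972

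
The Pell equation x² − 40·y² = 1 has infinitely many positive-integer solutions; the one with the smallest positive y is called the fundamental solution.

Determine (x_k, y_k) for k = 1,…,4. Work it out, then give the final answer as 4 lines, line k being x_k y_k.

√40 = [6; 3,12, …], period ℓ=2 (even) → k=1
step 0: (6, 1)  from 6·(1,0) + (0,1)
step 1: (19, 3)  from 3·(6,1) + (1,0)
→ (19, 3).  Check: 19²=361, 40·3²=360, difference 1.
n=2: (19,3)∘(19,3) = (19·19+40·3·3, 19·3+3·19) = (721,114)
n=3: (721,114)∘(19,3) = (19·721+40·3·114, 19·114+3·721) = (27379,4329)
n=4: (27379,4329)∘(19,3) = (19·27379+40·3·4329, 19·4329+3·27379) = (1039681,164388)

19 3
721 114
27379 4329
1039681 164388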